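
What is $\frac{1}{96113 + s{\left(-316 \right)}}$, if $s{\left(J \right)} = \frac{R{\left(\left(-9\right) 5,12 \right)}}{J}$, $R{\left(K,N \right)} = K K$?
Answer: $\frac{316}{30369683} \approx 1.0405 \cdot 10^{-5}$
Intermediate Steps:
$R{\left(K,N \right)} = K^{2}$
$s{\left(J \right)} = \frac{2025}{J}$ ($s{\left(J \right)} = \frac{\left(\left(-9\right) 5\right)^{2}}{J} = \frac{\left(-45\right)^{2}}{J} = \frac{2025}{J}$)
$\frac{1}{96113 + s{\left(-316 \right)}} = \frac{1}{96113 + \frac{2025}{-316}} = \frac{1}{96113 + 2025 \left(- \frac{1}{316}\right)} = \frac{1}{96113 - \frac{2025}{316}} = \frac{1}{\frac{30369683}{316}} = \frac{316}{30369683}$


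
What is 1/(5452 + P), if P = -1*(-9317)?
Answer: 1/14769 ≈ 6.7709e-5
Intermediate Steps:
P = 9317
1/(5452 + P) = 1/(5452 + 9317) = 1/14769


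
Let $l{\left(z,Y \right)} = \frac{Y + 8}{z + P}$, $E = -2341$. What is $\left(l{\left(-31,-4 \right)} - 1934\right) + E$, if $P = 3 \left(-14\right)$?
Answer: $- \frac{312079}{73} \approx -4275.1$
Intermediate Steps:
$P = -42$
$l{\left(z,Y \right)} = \frac{8 + Y}{-42 + z}$ ($l{\left(z,Y \right)} = \frac{Y + 8}{z - 42} = \frac{8 + Y}{-42 + z}$)
$\left(l{\left(-31,-4 \right)} - 1934\right) + E = \left(\frac{8 - 4}{-42 - 31} - 1934\right) - 2341 = \left(\frac{1}{-73} \cdot 4 - 1934\right) - 2341 = \left(\left(- \frac{1}{73}\right) 4 - 1934\right) - 2341 = \left(- \frac{4}{73} - 1934\right) - 2341 = - \frac{141186}{73} - 2341 = - \frac{312079}{73}$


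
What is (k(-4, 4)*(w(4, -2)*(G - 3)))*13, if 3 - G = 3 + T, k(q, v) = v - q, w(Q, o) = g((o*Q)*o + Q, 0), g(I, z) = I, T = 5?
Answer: -16640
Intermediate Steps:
w(Q, o) = Q + Q*o² (w(Q, o) = (o*Q)*o + Q = (Q*o)*o + Q = Q*o² + Q = Q + Q*o²)
G = -5 (G = 3 - (3 + 5) = 3 - 1*8 = 3 - 8 = -5)
(k(-4, 4)*(w(4, -2)*(G - 3)))*13 = ((4 - 1*(-4))*((4*(1 + (-2)²))*(-5 - 3)))*13 = ((4 + 4)*((4*(1 + 4))*(-8)))*13 = (8*((4*5)*(-8)))*13 = (8*(20*(-8)))*13 = (8*(-160))*13 = -1280*13 = -16640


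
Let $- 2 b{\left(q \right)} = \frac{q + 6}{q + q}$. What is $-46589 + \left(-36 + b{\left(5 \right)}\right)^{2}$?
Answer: $- \frac{18101239}{400} \approx -45253.0$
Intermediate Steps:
$b{\left(q \right)} = - \frac{6 + q}{4 q}$ ($b{\left(q \right)} = - \frac{\left(q + 6\right) \frac{1}{q + q}}{2} = - \frac{\left(6 + q\right) \frac{1}{2 q}}{2} = - \frac{\frac{1}{2} \frac{1}{q} \left(6 + q\right)}{2} = - \frac{6 + q}{4 q}$)
$-46589 + \left(-36 + b{\left(5 \right)}\right)^{2} = -46589 + \left(-36 + \frac{-6 - 5}{4 \cdot 5}\right)^{2} = -46589 + \left(-36 + \frac{1}{4} \cdot \frac{1}{5} \left(-6 - 5\right)\right)^{2} = -46589 + \left(-36 + \frac{1}{4} \cdot \frac{1}{5} \left(-11\right)\right)^{2} = -46589 + \left(-36 - \frac{11}{20}\right)^{2} = -46589 + \left(- \frac{731}{20}\right)^{2} = -46589 + \frac{534361}{400} = - \frac{18101239}{400}$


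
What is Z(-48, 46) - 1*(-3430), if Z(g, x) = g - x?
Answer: 3336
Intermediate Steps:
Z(-48, 46) - 1*(-3430) = (-48 - 1*46) - 1*(-3430) = (-48 - 46) + 3430 = -94 + 3430 = 3336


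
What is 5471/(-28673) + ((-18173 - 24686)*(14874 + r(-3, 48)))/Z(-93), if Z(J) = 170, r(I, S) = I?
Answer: -18274914937267/4874410 ≈ -3.7492e+6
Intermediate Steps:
5471/(-28673) + ((-18173 - 24686)*(14874 + r(-3, 48)))/Z(-93) = 5471/(-28673) + ((-18173 - 24686)*(14874 - 3))/170 = 5471*(-1/28673) - 42859*14871*(1/170) = -5471/28673 - 637356189*1/170 = -5471/28673 - 637356189/170 = -18274914937267/4874410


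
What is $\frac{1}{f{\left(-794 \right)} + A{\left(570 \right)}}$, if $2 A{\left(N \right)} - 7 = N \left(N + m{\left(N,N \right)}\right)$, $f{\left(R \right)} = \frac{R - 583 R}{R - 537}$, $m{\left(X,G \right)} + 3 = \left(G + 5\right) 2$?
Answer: $\frac{2662}{1301721491} \approx 2.045 \cdot 10^{-6}$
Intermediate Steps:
$m{\left(X,G \right)} = 7 + 2 G$ ($m{\left(X,G \right)} = -3 + \left(G + 5\right) 2 = -3 + \left(5 + G\right) 2 = -3 + \left(10 + 2 G\right) = 7 + 2 G$)
$f{\left(R \right)} = - \frac{582 R}{-537 + R}$ ($f{\left(R \right)} = \frac{\left(-582\right) R}{-537 + R} = - \frac{582 R}{-537 + R}$)
$A{\left(N \right)} = \frac{7}{2} + \frac{N \left(7 + 3 N\right)}{2}$ ($A{\left(N \right)} = \frac{7}{2} + \frac{N \left(N + \left(7 + 2 N\right)\right)}{2} = \frac{7}{2} + \frac{N \left(7 + 3 N\right)}{2}$)
$\frac{1}{f{\left(-794 \right)} + A{\left(570 \right)}} = \frac{1}{\left(-582\right) \left(-794\right) \frac{1}{-537 - 794} + \left(\frac{7}{2} + \frac{3 \cdot 570^{2}}{2} + \frac{7}{2} \cdot 570\right)} = \frac{1}{\left(-582\right) \left(-794\right) \frac{1}{-1331} + \left(\frac{7}{2} + \frac{3}{2} \cdot 324900 + 1995\right)} = \frac{1}{\left(-582\right) \left(-794\right) \left(- \frac{1}{1331}\right) + \left(\frac{7}{2} + 487350 + 1995\right)} = \frac{1}{- \frac{462108}{1331} + \frac{978697}{2}} = \frac{1}{\frac{1301721491}{2662}} = \frac{2662}{1301721491}$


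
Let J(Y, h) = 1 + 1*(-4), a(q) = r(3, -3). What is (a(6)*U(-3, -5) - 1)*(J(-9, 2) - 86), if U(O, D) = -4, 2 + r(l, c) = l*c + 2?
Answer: -3115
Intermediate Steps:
r(l, c) = c*l (r(l, c) = -2 + (l*c + 2) = -2 + (c*l + 2) = -2 + (2 + c*l) = c*l)
a(q) = -9 (a(q) = -3*3 = -9)
J(Y, h) = -3 (J(Y, h) = 1 - 4 = -3)
(a(6)*U(-3, -5) - 1)*(J(-9, 2) - 86) = (-9*(-4) - 1)*(-3 - 86) = (36 - 1)*(-89) = 35*(-89) = -3115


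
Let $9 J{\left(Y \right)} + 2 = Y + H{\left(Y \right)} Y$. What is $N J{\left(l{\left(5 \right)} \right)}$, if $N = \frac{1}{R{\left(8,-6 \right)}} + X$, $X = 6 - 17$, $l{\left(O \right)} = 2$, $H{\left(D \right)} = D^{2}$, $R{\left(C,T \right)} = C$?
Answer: $- \frac{29}{3} \approx -9.6667$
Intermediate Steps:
$X = -11$
$J{\left(Y \right)} = - \frac{2}{9} + \frac{Y}{9} + \frac{Y^{3}}{9}$ ($J{\left(Y \right)} = - \frac{2}{9} + \frac{Y + Y^{2} Y}{9} = - \frac{2}{9} + \frac{Y + Y^{3}}{9} = - \frac{2}{9} + \left(\frac{Y}{9} + \frac{Y^{3}}{9}\right) = - \frac{2}{9} + \frac{Y}{9} + \frac{Y^{3}}{9}$)
$N = - \frac{87}{8}$ ($N = \frac{1}{8} - 11 = - \frac{87}{8} \approx -10.875$)
$N J{\left(l{\left(5 \right)} \right)} = - \frac{87 \left(- \frac{2}{9} + \frac{1}{9} \cdot 2 + \frac{2^{3}}{9}\right)}{8} = - \frac{87 \left(- \frac{2}{9} + \frac{2}{9} + \frac{1}{9} \cdot 8\right)}{8} = - \frac{87 \left(- \frac{2}{9} + \frac{2}{9} + \frac{8}{9}\right)}{8} = \left(- \frac{87}{8}\right) \frac{8}{9} = - \frac{29}{3}$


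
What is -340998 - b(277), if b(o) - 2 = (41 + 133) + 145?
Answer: -341319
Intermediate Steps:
b(o) = 321 (b(o) = 2 + ((41 + 133) + 145) = 2 + (174 + 145) = 2 + 319 = 321)
-340998 - b(277) = -340998 - 1*321 = -340998 - 321 = -341319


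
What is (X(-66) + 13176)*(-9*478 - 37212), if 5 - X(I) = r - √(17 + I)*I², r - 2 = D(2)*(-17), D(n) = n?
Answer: -548524482 - 1265844888*I ≈ -5.4852e+8 - 1.2658e+9*I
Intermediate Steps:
r = -32 (r = 2 + 2*(-17) = 2 - 34 = -32)
X(I) = 37 + I²*√(17 + I) (X(I) = 5 - (-32 - √(17 + I)*I²) = 5 - (-32 - I²*√(17 + I)) = 5 + (32 + I²*√(17 + I)) = 37 + I²*√(17 + I))
(X(-66) + 13176)*(-9*478 - 37212) = ((37 + (-66)²*√(17 - 66)) + 13176)*(-9*478 - 37212) = ((37 + 4356*√(-49)) + 13176)*(-4302 - 37212) = ((37 + 4356*(7*I)) + 13176)*(-41514) = ((37 + 30492*I) + 13176)*(-41514) = (13213 + 30492*I)*(-41514) = -548524482 - 1265844888*I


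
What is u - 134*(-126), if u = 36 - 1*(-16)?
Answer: 16936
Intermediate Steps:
u = 52 (u = 36 + 16 = 52)
u - 134*(-126) = 52 - 134*(-126) = 52 + 16884 = 16936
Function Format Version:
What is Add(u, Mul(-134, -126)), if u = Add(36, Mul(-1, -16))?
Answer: 16936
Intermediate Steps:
u = 52 (u = Add(36, 16) = 52)
Add(u, Mul(-134, -126)) = Add(52, Mul(-134, -126)) = Add(52, 16884) = 16936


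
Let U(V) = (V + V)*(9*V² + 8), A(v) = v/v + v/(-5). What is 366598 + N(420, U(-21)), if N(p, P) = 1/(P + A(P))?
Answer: 244935488333/668131 ≈ 3.6660e+5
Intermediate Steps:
A(v) = 1 - v/5 (A(v) = 1 + v*(-⅕) = 1 - v/5)
U(V) = 2*V*(8 + 9*V²) (U(V) = (2*V)*(8 + 9*V²) = 2*V*(8 + 9*V²))
N(p, P) = 1/(1 + 4*P/5) (N(p, P) = 1/(P + (1 - P/5)) = 1/(1 + 4*P/5))
366598 + N(420, U(-21)) = 366598 + 5/(5 + 4*(16*(-21) + 18*(-21)³)) = 366598 + 5/(5 + 4*(-336 + 18*(-9261))) = 366598 + 5/(5 + 4*(-336 - 166698)) = 366598 + 5/(5 + 4*(-167034)) = 366598 + 5/(5 - 668136) = 366598 + 5/(-668131) = 366598 + 5*(-1/668131) = 366598 - 5/668131 = 244935488333/668131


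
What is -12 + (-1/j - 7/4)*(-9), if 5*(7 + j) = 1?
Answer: 165/68 ≈ 2.4265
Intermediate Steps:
j = -34/5 (j = -7 + (⅕)*1 = -7 + ⅕ = -34/5 ≈ -6.8000)
-12 + (-1/j - 7/4)*(-9) = -12 + (-1/(-34/5) - 7/4)*(-9) = -12 + (-1*(-5/34) - 7*¼)*(-9) = -12 + (5/34 - 7/4)*(-9) = -12 - 109/68*(-9) = -12 + 981/68 = 165/68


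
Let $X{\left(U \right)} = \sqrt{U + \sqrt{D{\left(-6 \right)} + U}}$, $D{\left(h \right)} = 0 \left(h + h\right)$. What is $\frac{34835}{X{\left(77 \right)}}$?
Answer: $\frac{34835}{\sqrt{77 + \sqrt{77}}} \approx 3761.3$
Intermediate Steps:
$D{\left(h \right)} = 0$ ($D{\left(h \right)} = 0 \cdot 2 h = 0$)
$X{\left(U \right)} = \sqrt{U + \sqrt{U}}$ ($X{\left(U \right)} = \sqrt{U + \sqrt{0 + U}} = \sqrt{U + \sqrt{U}}$)
$\frac{34835}{X{\left(77 \right)}} = \frac{34835}{\sqrt{77 + \sqrt{77}}}$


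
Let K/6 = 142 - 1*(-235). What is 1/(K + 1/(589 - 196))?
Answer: 393/888967 ≈ 0.00044209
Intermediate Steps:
K = 2262 (K = 6*(142 - 1*(-235)) = 6*(142 + 235) = 6*377 = 2262)
1/(K + 1/(589 - 196)) = 1/(2262 + 1/(589 - 196)) = 1/(2262 + 1/393) = 1/(888967/393) = 393/888967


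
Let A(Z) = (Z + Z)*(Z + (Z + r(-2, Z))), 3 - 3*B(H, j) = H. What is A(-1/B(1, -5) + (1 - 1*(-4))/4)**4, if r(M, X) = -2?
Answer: 625/256 ≈ 2.4414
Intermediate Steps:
B(H, j) = 1 - H/3
A(Z) = 2*Z*(-2 + 2*Z) (A(Z) = (Z + Z)*(Z + (Z - 2)) = (2*Z)*(Z + (-2 + Z)) = (2*Z)*(-2 + 2*Z) = 2*Z*(-2 + 2*Z))
A(-1/B(1, -5) + (1 - 1*(-4))/4)**4 = (4*(-1/(1 - 1/3*1) + (1 - 1*(-4))/4)*(-1 + (-1/(1 - 1/3*1) + (1 - 1*(-4))/4)))**4 = (4*(-1/(1 - 1/3) + (1 + 4)*(1/4))*(-1 + (-1/(1 - 1/3) + (1 + 4)*(1/4))))**4 = (4*(-1/2/3 + 5*(1/4))*(-1 + (-1/2/3 + 5*(1/4))))**4 = (4*(-1*3/2 + 5/4)*(-1 + (-1*3/2 + 5/4)))**4 = (4*(-3/2 + 5/4)*(-1 + (-3/2 + 5/4)))**4 = (4*(-1/4)*(-1 - 1/4))**4 = (4*(-1/4)*(-5/4))**4 = (5/4)**4 = 625/256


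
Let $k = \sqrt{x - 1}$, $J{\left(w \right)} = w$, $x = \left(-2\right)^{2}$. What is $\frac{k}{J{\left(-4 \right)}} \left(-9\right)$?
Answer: $\frac{9 \sqrt{3}}{4} \approx 3.8971$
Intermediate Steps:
$x = 4$
$k = \sqrt{3}$ ($k = \sqrt{4 - 1} = \sqrt{3} \approx 1.732$)
$\frac{k}{J{\left(-4 \right)}} \left(-9\right) = \frac{\sqrt{3}}{-4} \left(-9\right) = - \frac{\sqrt{3}}{4} \left(-9\right) = \frac{9 \sqrt{3}}{4}$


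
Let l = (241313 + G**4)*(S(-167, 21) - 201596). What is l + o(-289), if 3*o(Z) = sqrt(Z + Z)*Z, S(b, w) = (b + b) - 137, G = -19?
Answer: -75094967478 - 4913*I*sqrt(2)/3 ≈ -7.5095e+10 - 2316.0*I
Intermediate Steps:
S(b, w) = -137 + 2*b (S(b, w) = 2*b - 137 = -137 + 2*b)
o(Z) = sqrt(2)*Z**(3/2)/3 (o(Z) = (sqrt(Z + Z)*Z)/3 = (sqrt(2*Z)*Z)/3 = ((sqrt(2)*sqrt(Z))*Z)/3 = (sqrt(2)*Z**(3/2))/3 = sqrt(2)*Z**(3/2)/3)
l = -75094967478 (l = (241313 + (-19)**4)*((-137 + 2*(-167)) - 201596) = (241313 + 130321)*((-137 - 334) - 201596) = 371634*(-471 - 201596) = 371634*(-202067) = -75094967478)
l + o(-289) = -75094967478 + sqrt(2)*(-289)**(3/2)/3 = -75094967478 + sqrt(2)*(-4913*I)/3 = -75094967478 - 4913*I*sqrt(2)/3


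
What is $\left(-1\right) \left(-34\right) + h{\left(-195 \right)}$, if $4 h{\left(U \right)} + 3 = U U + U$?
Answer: $\frac{37963}{4} \approx 9490.8$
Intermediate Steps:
$h{\left(U \right)} = - \frac{3}{4} + \frac{U}{4} + \frac{U^{2}}{4}$ ($h{\left(U \right)} = - \frac{3}{4} + \frac{U U + U}{4} = - \frac{3}{4} + \frac{U^{2} + U}{4} = - \frac{3}{4} + \frac{U + U^{2}}{4} = - \frac{3}{4} + \left(\frac{U}{4} + \frac{U^{2}}{4}\right) = - \frac{3}{4} + \frac{U}{4} + \frac{U^{2}}{4}$)
$\left(-1\right) \left(-34\right) + h{\left(-195 \right)} = \left(-1\right) \left(-34\right) + \left(- \frac{3}{4} + \frac{1}{4} \left(-195\right) + \frac{\left(-195\right)^{2}}{4}\right) = 34 - - \frac{37827}{4} = 34 + \frac{37827}{4} = \frac{37963}{4}$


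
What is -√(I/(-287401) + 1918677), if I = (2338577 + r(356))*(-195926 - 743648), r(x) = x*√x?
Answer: -√(789977931581429675 + 192264569107888*√89)/287401 ≈ -3096.1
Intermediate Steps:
r(x) = x^(3/2)
I = -2197266146198 - 668976688*√89 (I = (2338577 + 356^(3/2))*(-195926 - 743648) = (2338577 + 712*√89)*(-939574) = -2197266146198 - 668976688*√89 ≈ -2.2036e+12)
-√(I/(-287401) + 1918677) = -√((-2197266146198 - 668976688*√89)/(-287401) + 1918677) = -√((-2197266146198 - 668976688*√89)*(-1/287401) + 1918677) = -√((2197266146198/287401 + 668976688*√89/287401) + 1918677) = -√(2748695834675/287401 + 668976688*√89/287401)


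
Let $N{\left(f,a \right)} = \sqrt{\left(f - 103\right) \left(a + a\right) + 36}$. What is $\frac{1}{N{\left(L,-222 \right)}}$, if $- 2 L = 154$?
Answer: $\frac{\sqrt{2221}}{13326} \approx 0.0035365$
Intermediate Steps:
$L = -77$ ($L = \left(- \frac{1}{2}\right) 154 = -77$)
$N{\left(f,a \right)} = \sqrt{36 + 2 a \left(-103 + f\right)}$ ($N{\left(f,a \right)} = \sqrt{\left(-103 + f\right) 2 a + 36} = \sqrt{2 a \left(-103 + f\right) + 36} = \sqrt{36 + 2 a \left(-103 + f\right)}$)
$\frac{1}{N{\left(L,-222 \right)}} = \frac{1}{\sqrt{36 - -45732 + 2 \left(-222\right) \left(-77\right)}} = \frac{1}{\sqrt{36 + 45732 + 34188}} = \frac{1}{\sqrt{79956}} = \frac{1}{6 \sqrt{2221}} = \frac{\sqrt{2221}}{13326}$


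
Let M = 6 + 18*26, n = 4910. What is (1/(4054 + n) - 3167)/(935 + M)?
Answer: -28388987/12630276 ≈ -2.2477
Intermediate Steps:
M = 474 (M = 6 + 468 = 474)
(1/(4054 + n) - 3167)/(935 + M) = (1/(4054 + 4910) - 3167)/(935 + 474) = (1/8964 - 3167)/1409 = (1/8964 - 3167)*(1/1409) = -28388987/8964*1/1409 = -28388987/12630276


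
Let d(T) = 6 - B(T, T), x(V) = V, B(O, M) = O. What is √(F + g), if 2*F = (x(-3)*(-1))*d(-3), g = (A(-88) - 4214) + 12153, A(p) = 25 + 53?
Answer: √32122/2 ≈ 89.613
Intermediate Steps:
d(T) = 6 - T
A(p) = 78
g = 8017 (g = (78 - 4214) + 12153 = -4136 + 12153 = 8017)
F = 27/2 (F = ((-3*(-1))*(6 - 1*(-3)))/2 = (3*(6 + 3))/2 = (3*9)/2 = (½)*27 = 27/2 ≈ 13.500)
√(F + g) = √(27/2 + 8017) = √(16061/2) = √32122/2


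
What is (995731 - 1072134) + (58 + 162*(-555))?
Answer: -166255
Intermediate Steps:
(995731 - 1072134) + (58 + 162*(-555)) = -76403 + (58 - 89910) = -76403 - 89852 = -166255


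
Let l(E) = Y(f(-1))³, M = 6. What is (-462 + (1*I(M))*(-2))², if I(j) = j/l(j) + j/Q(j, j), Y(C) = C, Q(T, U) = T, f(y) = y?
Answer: 204304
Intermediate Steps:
l(E) = -1 (l(E) = (-1)³ = -1)
I(j) = 1 - j (I(j) = j/(-1) + j/j = j*(-1) + 1 = -j + 1 = 1 - j)
(-462 + (1*I(M))*(-2))² = (-462 + (1*(1 - 1*6))*(-2))² = (-462 + (1*(1 - 6))*(-2))² = (-462 + (1*(-5))*(-2))² = (-462 - 5*(-2))² = (-462 + 10)² = (-452)² = 204304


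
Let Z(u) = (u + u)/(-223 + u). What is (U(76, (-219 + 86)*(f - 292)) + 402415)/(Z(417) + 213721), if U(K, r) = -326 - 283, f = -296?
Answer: 19487591/10365677 ≈ 1.8800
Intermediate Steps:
Z(u) = 2*u/(-223 + u) (Z(u) = (2*u)/(-223 + u) = 2*u/(-223 + u))
U(K, r) = -609
(U(76, (-219 + 86)*(f - 292)) + 402415)/(Z(417) + 213721) = (-609 + 402415)/(2*417/(-223 + 417) + 213721) = 401806/(2*417/194 + 213721) = 401806/(2*417*(1/194) + 213721) = 401806/(417/97 + 213721) = 401806/(20731354/97) = 401806*(97/20731354) = 19487591/10365677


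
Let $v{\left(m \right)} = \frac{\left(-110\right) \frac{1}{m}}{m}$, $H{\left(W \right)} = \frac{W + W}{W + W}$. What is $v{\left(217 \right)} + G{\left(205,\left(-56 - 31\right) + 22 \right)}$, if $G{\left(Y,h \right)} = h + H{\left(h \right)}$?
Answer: $- \frac{3013806}{47089} \approx -64.002$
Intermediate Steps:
$H{\left(W \right)} = 1$ ($H{\left(W \right)} = \frac{2 W}{2 W} = 2 W \frac{1}{2 W} = 1$)
$G{\left(Y,h \right)} = 1 + h$ ($G{\left(Y,h \right)} = h + 1 = 1 + h$)
$v{\left(m \right)} = - \frac{110}{m^{2}}$
$v{\left(217 \right)} + G{\left(205,\left(-56 - 31\right) + 22 \right)} = - \frac{110}{47089} + \left(1 + \left(\left(-56 - 31\right) + 22\right)\right) = \left(-110\right) \frac{1}{47089} + \left(1 + \left(-87 + 22\right)\right) = - \frac{110}{47089} + \left(1 - 65\right) = - \frac{110}{47089} - 64 = - \frac{3013806}{47089}$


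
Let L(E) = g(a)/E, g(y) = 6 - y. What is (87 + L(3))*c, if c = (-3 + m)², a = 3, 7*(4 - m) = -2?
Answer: 7128/49 ≈ 145.47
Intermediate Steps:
m = 30/7 (m = 4 - ⅐*(-2) = 4 + 2/7 = 30/7 ≈ 4.2857)
L(E) = 3/E (L(E) = (6 - 1*3)/E = (6 - 3)/E = 3/E)
c = 81/49 (c = (-3 + 30/7)² = (9/7)² = 81/49 ≈ 1.6531)
(87 + L(3))*c = (87 + 3/3)*(81/49) = (87 + 3*(⅓))*(81/49) = (87 + 1)*(81/49) = 88*(81/49) = 7128/49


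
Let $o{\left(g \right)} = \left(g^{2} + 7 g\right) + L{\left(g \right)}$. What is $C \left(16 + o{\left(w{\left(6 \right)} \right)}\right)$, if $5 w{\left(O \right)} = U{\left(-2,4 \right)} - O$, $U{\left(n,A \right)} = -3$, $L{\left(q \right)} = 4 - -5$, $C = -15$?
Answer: $- \frac{1173}{5} \approx -234.6$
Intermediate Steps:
$L{\left(q \right)} = 9$ ($L{\left(q \right)} = 4 + 5 = 9$)
$w{\left(O \right)} = - \frac{3}{5} - \frac{O}{5}$ ($w{\left(O \right)} = \frac{-3 - O}{5} = - \frac{3}{5} - \frac{O}{5}$)
$o{\left(g \right)} = 9 + g^{2} + 7 g$ ($o{\left(g \right)} = \left(g^{2} + 7 g\right) + 9 = 9 + g^{2} + 7 g$)
$C \left(16 + o{\left(w{\left(6 \right)} \right)}\right) = - 15 \left(16 + \left(9 + \left(- \frac{3}{5} - \frac{6}{5}\right)^{2} + 7 \left(- \frac{3}{5} - \frac{6}{5}\right)\right)\right) = - 15 \left(16 + \left(9 + \left(- \frac{9}{5}\right)^{2} + 7 \left(- \frac{9}{5}\right)\right)\right) = - 15 \left(16 + \left(9 + \frac{81}{25} - \frac{63}{5}\right)\right) = - 15 \left(16 - \frac{9}{25}\right) = \left(-15\right) \frac{391}{25} = - \frac{1173}{5}$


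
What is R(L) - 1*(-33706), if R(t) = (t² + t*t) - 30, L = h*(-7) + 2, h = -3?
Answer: 34734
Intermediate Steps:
L = 23 (L = -3*(-7) + 2 = 21 + 2 = 23)
R(t) = -30 + 2*t² (R(t) = (t² + t²) - 30 = 2*t² - 30 = -30 + 2*t²)
R(L) - 1*(-33706) = (-30 + 2*23²) - 1*(-33706) = (-30 + 2*529) + 33706 = (-30 + 1058) + 33706 = 1028 + 33706 = 34734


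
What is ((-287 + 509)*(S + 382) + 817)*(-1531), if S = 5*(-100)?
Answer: 38855249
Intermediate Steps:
S = -500
((-287 + 509)*(S + 382) + 817)*(-1531) = ((-287 + 509)*(-500 + 382) + 817)*(-1531) = (222*(-118) + 817)*(-1531) = (-26196 + 817)*(-1531) = -25379*(-1531) = 38855249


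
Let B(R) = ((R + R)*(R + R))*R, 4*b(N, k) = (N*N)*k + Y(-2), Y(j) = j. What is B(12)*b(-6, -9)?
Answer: -563328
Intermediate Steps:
b(N, k) = -½ + k*N²/4 (b(N, k) = ((N*N)*k - 2)/4 = (N²*k - 2)/4 = (k*N² - 2)/4 = (-2 + k*N²)/4 = -½ + k*N²/4)
B(R) = 4*R³ (B(R) = ((2*R)*(2*R))*R = (4*R²)*R = 4*R³)
B(12)*b(-6, -9) = (4*12³)*(-½ + (¼)*(-9)*(-6)²) = (4*1728)*(-½ + (¼)*(-9)*36) = 6912*(-½ - 81) = 6912*(-163/2) = -563328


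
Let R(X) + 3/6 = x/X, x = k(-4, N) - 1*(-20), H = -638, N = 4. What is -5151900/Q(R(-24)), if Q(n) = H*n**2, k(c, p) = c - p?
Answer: 2575950/319 ≈ 8075.1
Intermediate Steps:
x = 12 (x = (-4 - 1*4) - 1*(-20) = (-4 - 4) + 20 = -8 + 20 = 12)
R(X) = -1/2 + 12/X
Q(n) = -638*n**2
-5151900/Q(R(-24)) = -5151900*(-1152/(319*(24 - 1*(-24))**2)) = -5151900*(-1152/(319*(24 + 24)**2)) = -5151900/((-638*1**2)) = -5151900/((-638*(-1)**2)) = -5151900/((-638*1)) = -5151900/(-638) = -5151900*(-1/638) = 2575950/319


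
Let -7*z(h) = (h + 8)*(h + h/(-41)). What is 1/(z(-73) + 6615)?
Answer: 287/1708705 ≈ 0.00016796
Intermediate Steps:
z(h) = -40*h*(8 + h)/287 (z(h) = -(h + 8)*(h + h/(-41))/7 = -(8 + h)*(h + h*(-1/41))/7 = -(8 + h)*(h - h/41)/7 = -(8 + h)*40*h/41/7 = -40*h*(8 + h)/287)
1/(z(-73) + 6615) = 1/(-40/287*(-73)*(8 - 73) + 6615) = 1/(-40/287*(-73)*(-65) + 6615) = 1/(-189800/287 + 6615) = 1/(1708705/287) = 287/1708705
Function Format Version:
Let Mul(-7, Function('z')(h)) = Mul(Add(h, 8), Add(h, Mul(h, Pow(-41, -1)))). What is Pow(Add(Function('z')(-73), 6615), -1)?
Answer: Rational(287, 1708705) ≈ 0.00016796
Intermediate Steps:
Function('z')(h) = Mul(Rational(-40, 287), h, Add(8, h)) (Function('z')(h) = Mul(Rational(-1, 7), Mul(Add(h, 8), Add(h, Mul(h, Pow(-41, -1))))) = Mul(Rational(-1, 7), Mul(Add(8, h), Add(h, Mul(h, Rational(-1, 41))))) = Mul(Rational(-1, 7), Mul(Add(8, h), Add(h, Mul(Rational(-1, 41), h)))) = Mul(Rational(-1, 7), Mul(Add(8, h), Mul(Rational(40, 41), h))) = Mul(Rational(-1, 7), Mul(Rational(40, 41), h, Add(8, h))) = Mul(Rational(-40, 287), h, Add(8, h)))
Pow(Add(Function('z')(-73), 6615), -1) = Pow(Add(Mul(Rational(-40, 287), -73, Add(8, -73)), 6615), -1) = Pow(Add(Mul(Rational(-40, 287), -73, -65), 6615), -1) = Pow(Add(Rational(-189800, 287), 6615), -1) = Pow(Rational(1708705, 287), -1) = Rational(287, 1708705)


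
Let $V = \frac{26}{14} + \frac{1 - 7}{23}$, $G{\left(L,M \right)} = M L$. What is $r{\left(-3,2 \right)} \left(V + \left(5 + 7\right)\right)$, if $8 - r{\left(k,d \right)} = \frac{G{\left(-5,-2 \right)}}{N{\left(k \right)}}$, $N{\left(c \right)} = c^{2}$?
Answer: $\frac{135718}{1449} \approx 93.663$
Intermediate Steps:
$G{\left(L,M \right)} = L M$
$r{\left(k,d \right)} = 8 - \frac{10}{k^{2}}$ ($r{\left(k,d \right)} = 8 - \frac{\left(-5\right) \left(-2\right)}{k^{2}} = 8 - \frac{10}{k^{2}}$)
$V = \frac{257}{161}$ ($V = 26 \cdot \frac{1}{14} + \left(1 - 7\right) \frac{1}{23} = \frac{13}{7} - \frac{6}{23} = \frac{257}{161} \approx 1.5963$)
$r{\left(-3,2 \right)} \left(V + \left(5 + 7\right)\right) = \left(8 - \frac{10}{9}\right) \left(\frac{257}{161} + \left(5 + 7\right)\right) = \left(8 - \frac{10}{9}\right) \left(\frac{257}{161} + 12\right) = \left(8 - \frac{10}{9}\right) \frac{2189}{161} = \frac{62}{9} \cdot \frac{2189}{161} = \frac{135718}{1449}$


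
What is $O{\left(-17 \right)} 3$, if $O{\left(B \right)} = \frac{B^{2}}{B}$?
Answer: $-51$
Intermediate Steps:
$O{\left(B \right)} = B$
$O{\left(-17 \right)} 3 = \left(-17\right) 3 = -51$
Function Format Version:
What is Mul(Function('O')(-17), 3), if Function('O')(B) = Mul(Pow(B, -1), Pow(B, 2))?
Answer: -51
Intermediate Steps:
Function('O')(B) = B
Mul(Function('O')(-17), 3) = Mul(-17, 3) = -51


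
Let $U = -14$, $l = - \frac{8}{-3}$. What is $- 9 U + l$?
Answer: $\frac{386}{3} \approx 128.67$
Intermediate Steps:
$l = \frac{8}{3}$ ($l = \left(-8\right) \left(- \frac{1}{3}\right) = \frac{8}{3} \approx 2.6667$)
$- 9 U + l = \left(-9\right) \left(-14\right) + \frac{8}{3} = 126 + \frac{8}{3} = \frac{386}{3}$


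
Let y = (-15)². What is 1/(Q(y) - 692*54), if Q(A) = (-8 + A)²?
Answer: 1/9721 ≈ 0.00010287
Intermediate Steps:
y = 225
1/(Q(y) - 692*54) = 1/((-8 + 225)² - 692*54) = 1/(217² - 37368) = 1/(47089 - 37368) = 1/9721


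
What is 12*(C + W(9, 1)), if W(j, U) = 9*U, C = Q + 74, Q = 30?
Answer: 1356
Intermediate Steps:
C = 104 (C = 30 + 74 = 104)
12*(C + W(9, 1)) = 12*(104 + 9*1) = 12*(104 + 9) = 12*113 = 1356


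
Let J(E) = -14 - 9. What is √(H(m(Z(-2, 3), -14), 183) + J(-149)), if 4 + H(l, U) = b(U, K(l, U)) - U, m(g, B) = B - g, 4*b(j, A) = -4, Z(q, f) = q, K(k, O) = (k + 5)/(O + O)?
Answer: I*√211 ≈ 14.526*I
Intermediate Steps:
K(k, O) = (5 + k)/(2*O) (K(k, O) = (5 + k)/((2*O)) = (5 + k)*(1/(2*O)) = (5 + k)/(2*O))
b(j, A) = -1 (b(j, A) = (¼)*(-4) = -1)
H(l, U) = -5 - U (H(l, U) = -4 + (-1 - U) = -5 - U)
J(E) = -23
√(H(m(Z(-2, 3), -14), 183) + J(-149)) = √((-5 - 1*183) - 23) = √((-5 - 183) - 23) = √(-188 - 23) = √(-211) = I*√211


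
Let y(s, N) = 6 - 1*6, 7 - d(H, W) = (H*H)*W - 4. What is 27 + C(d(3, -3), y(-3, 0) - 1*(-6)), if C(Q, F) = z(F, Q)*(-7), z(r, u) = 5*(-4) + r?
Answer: 125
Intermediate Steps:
z(r, u) = -20 + r
d(H, W) = 11 - W*H² (d(H, W) = 7 - ((H*H)*W - 4) = 7 - (H²*W - 4) = 7 - (W*H² - 4) = 7 - (-4 + W*H²) = 7 + (4 - W*H²) = 11 - W*H²)
y(s, N) = 0 (y(s, N) = 6 - 6 = 0)
C(Q, F) = 140 - 7*F (C(Q, F) = (-20 + F)*(-7) = 140 - 7*F)
27 + C(d(3, -3), y(-3, 0) - 1*(-6)) = 27 + (140 - 7*(0 - 1*(-6))) = 27 + (140 - 7*(0 + 6)) = 27 + (140 - 7*6) = 27 + (140 - 42) = 27 + 98 = 125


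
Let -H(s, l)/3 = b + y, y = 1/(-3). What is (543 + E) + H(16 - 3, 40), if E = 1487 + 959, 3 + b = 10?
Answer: 2969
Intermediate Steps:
y = -1/3 ≈ -0.33333
b = 7 (b = -3 + 10 = 7)
E = 2446
H(s, l) = -20 (H(s, l) = -3*(7 - 1/3) = -3*20/3 = -20)
(543 + E) + H(16 - 3, 40) = (543 + 2446) - 20 = 2989 - 20 = 2969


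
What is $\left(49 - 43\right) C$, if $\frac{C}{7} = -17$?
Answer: $-714$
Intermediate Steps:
$C = -119$ ($C = 7 \left(-17\right) = -119$)
$\left(49 - 43\right) C = \left(49 - 43\right) \left(-119\right) = 6 \left(-119\right) = -714$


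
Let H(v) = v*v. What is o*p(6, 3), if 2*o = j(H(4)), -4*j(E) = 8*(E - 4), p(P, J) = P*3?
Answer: -216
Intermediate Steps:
p(P, J) = 3*P
H(v) = v²
j(E) = 8 - 2*E (j(E) = -2*(E - 4) = -2*(-4 + E) = -(-32 + 8*E)/4 = 8 - 2*E)
o = -12 (o = (8 - 2*4²)/2 = (8 - 2*16)/2 = (8 - 32)/2 = (½)*(-24) = -12)
o*p(6, 3) = -36*6 = -12*18 = -216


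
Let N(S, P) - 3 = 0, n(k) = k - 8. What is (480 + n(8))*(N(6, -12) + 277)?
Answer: 134400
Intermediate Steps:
n(k) = -8 + k
N(S, P) = 3 (N(S, P) = 3 + 0 = 3)
(480 + n(8))*(N(6, -12) + 277) = (480 + (-8 + 8))*(3 + 277) = (480 + 0)*280 = 480*280 = 134400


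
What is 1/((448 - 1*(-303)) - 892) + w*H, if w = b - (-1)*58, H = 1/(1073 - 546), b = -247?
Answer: -27176/74307 ≈ -0.36573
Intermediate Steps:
H = 1/527 ≈ 0.0018975
w = -189 (w = -247 - (-1)*58 = -247 - 1*(-58) = -247 + 58 = -189)
1/((448 - 1*(-303)) - 892) + w*H = 1/((448 - 1*(-303)) - 892) - 189*1/527 = 1/((448 + 303) - 892) - 189/527 = 1/(751 - 892) - 189/527 = 1/(-141) - 189/527 = -1/141 - 189/527 = -27176/74307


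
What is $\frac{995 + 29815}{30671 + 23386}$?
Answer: $\frac{10270}{18019} \approx 0.56995$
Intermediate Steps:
$\frac{995 + 29815}{30671 + 23386} = \frac{30810}{54057} = 30810 \cdot \frac{1}{54057} = \frac{10270}{18019}$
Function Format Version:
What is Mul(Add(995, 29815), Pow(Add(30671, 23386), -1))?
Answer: Rational(10270, 18019) ≈ 0.56995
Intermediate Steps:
Mul(Add(995, 29815), Pow(Add(30671, 23386), -1)) = Mul(30810, Pow(54057, -1)) = Mul(30810, Rational(1, 54057)) = Rational(10270, 18019)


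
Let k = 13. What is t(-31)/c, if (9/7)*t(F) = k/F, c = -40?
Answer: 91/11160 ≈ 0.0081541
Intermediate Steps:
t(F) = 91/(9*F) (t(F) = 7*(13/F)/9 = 91/(9*F))
t(-31)/c = ((91/9)/(-31))/(-40) = -91*(-1)/(360*31) = -1/40*(-91/279) = 91/11160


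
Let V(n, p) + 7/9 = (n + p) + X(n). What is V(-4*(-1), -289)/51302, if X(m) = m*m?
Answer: -1214/230859 ≈ -0.0052586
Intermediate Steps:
X(m) = m**2
V(n, p) = -7/9 + n + p + n**2 (V(n, p) = -7/9 + ((n + p) + n**2) = -7/9 + (n + p + n**2) = -7/9 + n + p + n**2)
V(-4*(-1), -289)/51302 = (-7/9 - 4*(-1) - 289 + (-4*(-1))**2)/51302 = (-7/9 + 4 - 289 + 4**2)*(1/51302) = (-7/9 + 4 - 289 + 16)*(1/51302) = -2428/9*1/51302 = -1214/230859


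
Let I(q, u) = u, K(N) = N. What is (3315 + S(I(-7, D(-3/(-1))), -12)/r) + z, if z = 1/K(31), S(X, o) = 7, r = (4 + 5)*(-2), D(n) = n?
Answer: 1849571/558 ≈ 3314.6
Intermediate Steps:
r = -18 (r = 9*(-2) = -18)
z = 1/31 ≈ 0.032258
(3315 + S(I(-7, D(-3/(-1))), -12)/r) + z = (3315 + 7/(-18)) + 1/31 = (3315 + 7*(-1/18)) + 1/31 = (3315 - 7/18) + 1/31 = 59663/18 + 1/31 = 1849571/558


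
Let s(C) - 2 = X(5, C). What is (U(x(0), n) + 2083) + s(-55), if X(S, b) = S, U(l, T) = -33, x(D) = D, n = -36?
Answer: 2057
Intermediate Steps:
s(C) = 7 (s(C) = 2 + 5 = 7)
(U(x(0), n) + 2083) + s(-55) = (-33 + 2083) + 7 = 2050 + 7 = 2057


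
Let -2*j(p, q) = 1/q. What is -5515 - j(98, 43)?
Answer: -474289/86 ≈ -5515.0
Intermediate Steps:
j(p, q) = -1/(2*q)
-5515 - j(98, 43) = -5515 - (-1)/(2*43) = -5515 - 1*(-1/86) = -5515 + 1/86 = -474289/86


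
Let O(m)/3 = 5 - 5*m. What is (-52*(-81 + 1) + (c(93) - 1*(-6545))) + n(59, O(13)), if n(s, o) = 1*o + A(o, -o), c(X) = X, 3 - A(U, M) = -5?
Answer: 10626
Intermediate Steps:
A(U, M) = 8 (A(U, M) = 3 - 1*(-5) = 3 + 5 = 8)
O(m) = 15 - 15*m (O(m) = 3*(5 - 5*m) = 15 - 15*m)
n(s, o) = 8 + o (n(s, o) = 1*o + 8 = o + 8 = 8 + o)
(-52*(-81 + 1) + (c(93) - 1*(-6545))) + n(59, O(13)) = (-52*(-81 + 1) + (93 - 1*(-6545))) + (8 + (15 - 15*13)) = (-52*(-80) + (93 + 6545)) + (8 + (15 - 195)) = (4160 + 6638) + (8 - 180) = 10798 - 172 = 10626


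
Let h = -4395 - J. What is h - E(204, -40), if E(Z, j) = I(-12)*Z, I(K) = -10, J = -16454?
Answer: 14099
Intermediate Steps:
h = 12059 (h = -4395 - 1*(-16454) = -4395 + 16454 = 12059)
E(Z, j) = -10*Z
h - E(204, -40) = 12059 - (-10)*204 = 12059 - 1*(-2040) = 12059 + 2040 = 14099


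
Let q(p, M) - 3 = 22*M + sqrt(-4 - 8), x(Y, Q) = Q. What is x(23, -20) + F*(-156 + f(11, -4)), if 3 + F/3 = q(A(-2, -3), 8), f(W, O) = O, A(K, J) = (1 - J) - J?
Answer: -84500 - 960*I*sqrt(3) ≈ -84500.0 - 1662.8*I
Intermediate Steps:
A(K, J) = 1 - 2*J
q(p, M) = 3 + 22*M + 2*I*sqrt(3) (q(p, M) = 3 + (22*M + sqrt(-4 - 8)) = 3 + (22*M + sqrt(-12)) = 3 + (22*M + 2*I*sqrt(3)) = 3 + 22*M + 2*I*sqrt(3))
F = 528 + 6*I*sqrt(3) (F = -9 + 3*(3 + 22*8 + 2*I*sqrt(3)) = -9 + 3*(3 + 176 + 2*I*sqrt(3)) = -9 + 3*(179 + 2*I*sqrt(3)) = -9 + (537 + 6*I*sqrt(3)) = 528 + 6*I*sqrt(3) ≈ 528.0 + 10.392*I)
x(23, -20) + F*(-156 + f(11, -4)) = -20 + (528 + 6*I*sqrt(3))*(-156 - 4) = -20 + (528 + 6*I*sqrt(3))*(-160) = -20 + (-84480 - 960*I*sqrt(3)) = -84500 - 960*I*sqrt(3)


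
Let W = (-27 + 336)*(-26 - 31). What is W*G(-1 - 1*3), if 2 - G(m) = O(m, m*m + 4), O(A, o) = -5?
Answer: -123291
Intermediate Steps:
W = -17613 (W = 309*(-57) = -17613)
G(m) = 7 (G(m) = 2 - 1*(-5) = 2 + 5 = 7)
W*G(-1 - 1*3) = -17613*7 = -123291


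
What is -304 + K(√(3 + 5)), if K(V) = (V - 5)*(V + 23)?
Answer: -411 + 36*√2 ≈ -360.09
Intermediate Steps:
K(V) = (-5 + V)*(23 + V)
-304 + K(√(3 + 5)) = -304 + (-115 + (√(3 + 5))² + 18*√(3 + 5)) = -304 + (-115 + (√8)² + 18*√8) = -304 + (-115 + (2*√2)² + 18*(2*√2)) = -304 + (-115 + 8 + 36*√2) = -304 + (-107 + 36*√2) = -411 + 36*√2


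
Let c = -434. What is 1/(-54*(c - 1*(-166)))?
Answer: 1/14472 ≈ 6.9099e-5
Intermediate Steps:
1/(-54*(c - 1*(-166))) = 1/(-54*(-434 - 1*(-166))) = 1/(-54*(-434 + 166)) = 1/(-54*(-268)) = 1/14472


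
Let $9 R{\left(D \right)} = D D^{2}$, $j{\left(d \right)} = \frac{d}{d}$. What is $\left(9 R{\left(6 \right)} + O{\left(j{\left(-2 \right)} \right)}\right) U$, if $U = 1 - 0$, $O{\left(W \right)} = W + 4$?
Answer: $221$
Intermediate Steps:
$j{\left(d \right)} = 1$
$O{\left(W \right)} = 4 + W$
$R{\left(D \right)} = \frac{D^{3}}{9}$ ($R{\left(D \right)} = \frac{D D^{2}}{9} = \frac{D^{3}}{9}$)
$U = 1$ ($U = 1 + 0 = 1$)
$\left(9 R{\left(6 \right)} + O{\left(j{\left(-2 \right)} \right)}\right) U = \left(9 \frac{6^{3}}{9} + \left(4 + 1\right)\right) 1 = \left(9 \cdot \frac{1}{9} \cdot 216 + 5\right) 1 = \left(9 \cdot 24 + 5\right) 1 = \left(216 + 5\right) 1 = 221 \cdot 1 = 221$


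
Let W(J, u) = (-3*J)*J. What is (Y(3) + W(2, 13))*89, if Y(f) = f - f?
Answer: -1068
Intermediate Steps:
W(J, u) = -3*J**2
Y(f) = 0
(Y(3) + W(2, 13))*89 = (0 - 3*2**2)*89 = (0 - 3*4)*89 = (0 - 12)*89 = -12*89 = -1068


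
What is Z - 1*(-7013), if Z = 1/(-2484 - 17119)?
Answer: 137475838/19603 ≈ 7013.0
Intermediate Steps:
Z = -1/19603 (Z = 1/(-19603) = -1/19603 ≈ -5.1013e-5)
Z - 1*(-7013) = -1/19603 - 1*(-7013) = -1/19603 + 7013 = 137475838/19603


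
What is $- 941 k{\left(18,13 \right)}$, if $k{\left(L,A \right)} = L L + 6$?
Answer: $-310530$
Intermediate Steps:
$k{\left(L,A \right)} = 6 + L^{2}$ ($k{\left(L,A \right)} = L^{2} + 6 = 6 + L^{2}$)
$- 941 k{\left(18,13 \right)} = - 941 \left(6 + 18^{2}\right) = - 941 \left(6 + 324\right) = \left(-941\right) 330 = -310530$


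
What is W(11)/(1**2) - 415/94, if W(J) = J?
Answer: 619/94 ≈ 6.5851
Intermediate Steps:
W(11)/(1**2) - 415/94 = 11/(1**2) - 415/94 = 11/1 - 415*1/94 = 11*1 - 415/94 = 11 - 415/94 = 619/94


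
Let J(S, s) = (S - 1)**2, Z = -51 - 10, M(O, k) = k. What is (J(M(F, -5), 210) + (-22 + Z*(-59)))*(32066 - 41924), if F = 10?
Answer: -35616954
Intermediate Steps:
Z = -61
J(S, s) = (-1 + S)**2
(J(M(F, -5), 210) + (-22 + Z*(-59)))*(32066 - 41924) = ((-1 - 5)**2 + (-22 - 61*(-59)))*(32066 - 41924) = ((-6)**2 + (-22 + 3599))*(-9858) = (36 + 3577)*(-9858) = 3613*(-9858) = -35616954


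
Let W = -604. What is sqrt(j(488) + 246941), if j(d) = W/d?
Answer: sqrt(3675451422)/122 ≈ 496.93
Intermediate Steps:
j(d) = -604/d
sqrt(j(488) + 246941) = sqrt(-604/488 + 246941) = sqrt(-604*1/488 + 246941) = sqrt(-151/122 + 246941) = sqrt(30126651/122) = sqrt(3675451422)/122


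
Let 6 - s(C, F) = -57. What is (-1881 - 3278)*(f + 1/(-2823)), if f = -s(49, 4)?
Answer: 917528150/2823 ≈ 3.2502e+5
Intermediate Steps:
s(C, F) = 63 (s(C, F) = 6 - 1*(-57) = 6 + 57 = 63)
f = -63 (f = -1*63 = -63)
(-1881 - 3278)*(f + 1/(-2823)) = (-1881 - 3278)*(-63 + 1/(-2823)) = -5159*(-63 - 1/2823) = -5159*(-177850/2823) = 917528150/2823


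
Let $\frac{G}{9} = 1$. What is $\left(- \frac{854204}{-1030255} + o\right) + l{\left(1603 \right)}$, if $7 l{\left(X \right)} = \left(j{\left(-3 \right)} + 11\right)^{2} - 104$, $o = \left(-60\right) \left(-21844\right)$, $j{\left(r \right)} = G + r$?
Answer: $\frac{9452250469003}{7211785} \approx 1.3107 \cdot 10^{6}$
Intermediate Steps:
$G = 9$ ($G = 9 \cdot 1 = 9$)
$j{\left(r \right)} = 9 + r$
$o = 1310640$
$l{\left(X \right)} = \frac{185}{7}$ ($l{\left(X \right)} = \frac{\left(\left(9 - 3\right) + 11\right)^{2} - 104}{7} = \frac{\left(6 + 11\right)^{2} - 104}{7} = \frac{17^{2} - 104}{7} = \frac{289 - 104}{7} = \frac{1}{7} \cdot 185 = \frac{185}{7}$)
$\left(- \frac{854204}{-1030255} + o\right) + l{\left(1603 \right)} = \left(- \frac{854204}{-1030255} + 1310640\right) + \frac{185}{7} = \left(\left(-854204\right) \left(- \frac{1}{1030255}\right) + 1310640\right) + \frac{185}{7} = \left(\frac{854204}{1030255} + 1310640\right) + \frac{185}{7} = \frac{1350294267404}{1030255} + \frac{185}{7} = \frac{9452250469003}{7211785}$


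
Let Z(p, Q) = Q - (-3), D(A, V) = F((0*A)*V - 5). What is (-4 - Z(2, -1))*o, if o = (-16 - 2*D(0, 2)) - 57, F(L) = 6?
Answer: 510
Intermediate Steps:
D(A, V) = 6
Z(p, Q) = 3 + Q (Z(p, Q) = Q - 1*(-3) = Q + 3 = 3 + Q)
o = -85 (o = (-16 - 2*6) - 57 = (-16 - 12) - 57 = -28 - 57 = -85)
(-4 - Z(2, -1))*o = (-4 - (3 - 1))*(-85) = (-4 - 1*2)*(-85) = (-4 - 2)*(-85) = -6*(-85) = 510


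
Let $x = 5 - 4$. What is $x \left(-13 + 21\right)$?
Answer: $8$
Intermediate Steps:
$x = 1$ ($x = 5 - 4 = 1$)
$x \left(-13 + 21\right) = 1 \left(-13 + 21\right) = 1 \cdot 8 = 8$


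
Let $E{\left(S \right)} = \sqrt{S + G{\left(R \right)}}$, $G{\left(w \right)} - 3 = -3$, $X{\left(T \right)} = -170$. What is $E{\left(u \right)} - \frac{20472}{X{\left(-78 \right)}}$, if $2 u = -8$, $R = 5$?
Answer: $\frac{10236}{85} + 2 i \approx 120.42 + 2.0 i$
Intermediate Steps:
$u = -4$ ($u = \frac{1}{2} \left(-8\right) = -4$)
$G{\left(w \right)} = 0$ ($G{\left(w \right)} = 3 - 3 = 0$)
$E{\left(S \right)} = \sqrt{S}$ ($E{\left(S \right)} = \sqrt{S + 0} = \sqrt{S}$)
$E{\left(u \right)} - \frac{20472}{X{\left(-78 \right)}} = \sqrt{-4} - \frac{20472}{-170} = 2 i - - \frac{10236}{85} = 2 i + \frac{10236}{85} = \frac{10236}{85} + 2 i$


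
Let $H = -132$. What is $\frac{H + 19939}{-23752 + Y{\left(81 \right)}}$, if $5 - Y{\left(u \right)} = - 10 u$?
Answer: $- \frac{19807}{22937} \approx -0.86354$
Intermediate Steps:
$Y{\left(u \right)} = 5 + 10 u$ ($Y{\left(u \right)} = 5 - - 10 u = 5 + 10 u$)
$\frac{H + 19939}{-23752 + Y{\left(81 \right)}} = \frac{-132 + 19939}{-23752 + \left(5 + 10 \cdot 81\right)} = \frac{19807}{-23752 + \left(5 + 810\right)} = \frac{19807}{-23752 + 815} = \frac{19807}{-22937} = 19807 \left(- \frac{1}{22937}\right) = - \frac{19807}{22937}$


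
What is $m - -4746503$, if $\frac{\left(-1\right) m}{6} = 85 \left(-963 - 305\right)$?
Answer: $5393183$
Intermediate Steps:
$m = 646680$ ($m = - 6 \cdot 85 \left(-963 - 305\right) = - 6 \cdot 85 \left(-1268\right) = \left(-6\right) \left(-107780\right) = 646680$)
$m - -4746503 = 646680 - -4746503 = 646680 + 4746503 = 5393183$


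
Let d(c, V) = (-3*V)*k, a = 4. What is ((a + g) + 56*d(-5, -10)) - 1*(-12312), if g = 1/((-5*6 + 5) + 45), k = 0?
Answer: 246321/20 ≈ 12316.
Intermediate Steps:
d(c, V) = 0 (d(c, V) = -3*V*0 = 0)
g = 1/20 (g = 1/((-30 + 5) + 45) = 1/(-25 + 45) = 1/20 ≈ 0.050000)
((a + g) + 56*d(-5, -10)) - 1*(-12312) = ((4 + 1/20) + 56*0) - 1*(-12312) = (81/20 + 0) + 12312 = 81/20 + 12312 = 246321/20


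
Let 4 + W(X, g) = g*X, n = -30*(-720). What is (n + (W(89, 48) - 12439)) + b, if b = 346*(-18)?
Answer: 7201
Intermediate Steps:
n = 21600
W(X, g) = -4 + X*g (W(X, g) = -4 + g*X = -4 + X*g)
b = -6228
(n + (W(89, 48) - 12439)) + b = (21600 + ((-4 + 89*48) - 12439)) - 6228 = (21600 + ((-4 + 4272) - 12439)) - 6228 = (21600 + (4268 - 12439)) - 6228 = (21600 - 8171) - 6228 = 13429 - 6228 = 7201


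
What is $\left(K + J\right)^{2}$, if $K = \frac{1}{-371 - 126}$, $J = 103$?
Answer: $\frac{2620416100}{247009} \approx 10609.0$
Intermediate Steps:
$K = - \frac{1}{497}$ ($K = \frac{1}{-497} = - \frac{1}{497} \approx -0.0020121$)
$\left(K + J\right)^{2} = \left(- \frac{1}{497} + 103\right)^{2} = \left(\frac{51190}{497}\right)^{2} = \frac{2620416100}{247009}$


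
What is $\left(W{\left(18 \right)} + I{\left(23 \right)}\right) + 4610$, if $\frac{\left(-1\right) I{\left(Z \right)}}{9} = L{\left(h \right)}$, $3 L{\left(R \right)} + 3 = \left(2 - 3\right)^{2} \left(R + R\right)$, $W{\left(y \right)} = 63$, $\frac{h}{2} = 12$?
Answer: $4538$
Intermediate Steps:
$h = 24$ ($h = 2 \cdot 12 = 24$)
$L{\left(R \right)} = -1 + \frac{2 R}{3}$ ($L{\left(R \right)} = -1 + \frac{\left(2 - 3\right)^{2} \left(R + R\right)}{3} = -1 + \frac{\left(-1\right)^{2} \cdot 2 R}{3} = -1 + \frac{1 \cdot 2 R}{3} = -1 + \frac{2 R}{3}$)
$I{\left(Z \right)} = -135$ ($I{\left(Z \right)} = - 9 \left(-1 + \frac{2}{3} \cdot 24\right) = - 9 \left(-1 + 16\right) = \left(-9\right) 15 = -135$)
$\left(W{\left(18 \right)} + I{\left(23 \right)}\right) + 4610 = \left(63 - 135\right) + 4610 = -72 + 4610 = 4538$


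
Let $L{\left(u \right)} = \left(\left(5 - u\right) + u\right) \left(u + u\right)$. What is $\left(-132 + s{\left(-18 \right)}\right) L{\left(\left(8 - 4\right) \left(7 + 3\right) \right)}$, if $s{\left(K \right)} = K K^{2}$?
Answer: $-2385600$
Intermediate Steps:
$s{\left(K \right)} = K^{3}$
$L{\left(u \right)} = 10 u$ ($L{\left(u \right)} = 5 \cdot 2 u = 10 u$)
$\left(-132 + s{\left(-18 \right)}\right) L{\left(\left(8 - 4\right) \left(7 + 3\right) \right)} = \left(-132 + \left(-18\right)^{3}\right) 10 \left(8 - 4\right) \left(7 + 3\right) = \left(-132 - 5832\right) 10 \cdot 4 \cdot 10 = - 5964 \cdot 10 \cdot 40 = \left(-5964\right) 400 = -2385600$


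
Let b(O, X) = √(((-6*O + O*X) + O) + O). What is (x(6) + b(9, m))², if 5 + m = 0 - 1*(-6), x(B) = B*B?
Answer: 1269 + 216*I*√3 ≈ 1269.0 + 374.12*I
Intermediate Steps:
x(B) = B²
m = 1 (m = -5 + (0 - 1*(-6)) = -5 + (0 + 6) = -5 + 6 = 1)
b(O, X) = √(-4*O + O*X) (b(O, X) = √((-5*O + O*X) + O) = √(-4*O + O*X))
(x(6) + b(9, m))² = (6² + √(9*(-4 + 1)))² = (36 + √(9*(-3)))² = (36 + √(-27))² = (36 + 3*I*√3)²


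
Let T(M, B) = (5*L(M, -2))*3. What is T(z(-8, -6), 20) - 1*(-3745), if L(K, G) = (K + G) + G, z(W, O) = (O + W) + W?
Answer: 3355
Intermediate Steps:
z(W, O) = O + 2*W
L(K, G) = K + 2*G (L(K, G) = (G + K) + G = K + 2*G)
T(M, B) = -60 + 15*M (T(M, B) = (5*(M + 2*(-2)))*3 = (5*(M - 4))*3 = (5*(-4 + M))*3 = (-20 + 5*M)*3 = -60 + 15*M)
T(z(-8, -6), 20) - 1*(-3745) = (-60 + 15*(-6 + 2*(-8))) - 1*(-3745) = (-60 + 15*(-6 - 16)) + 3745 = (-60 + 15*(-22)) + 3745 = (-60 - 330) + 3745 = -390 + 3745 = 3355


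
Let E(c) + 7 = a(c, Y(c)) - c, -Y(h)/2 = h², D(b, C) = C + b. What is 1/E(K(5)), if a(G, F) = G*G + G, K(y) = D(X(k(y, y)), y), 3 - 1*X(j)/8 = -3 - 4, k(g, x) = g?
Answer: 1/7218 ≈ 0.00013854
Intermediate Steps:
X(j) = 80 (X(j) = 24 - 8*(-3 - 4) = 24 - 8*(-7) = 24 + 56 = 80)
K(y) = 80 + y (K(y) = y + 80 = 80 + y)
Y(h) = -2*h²
a(G, F) = G + G² (a(G, F) = G² + G = G + G²)
E(c) = -7 - c + c*(1 + c) (E(c) = -7 + (c*(1 + c) - c) = -7 + (-c + c*(1 + c)) = -7 - c + c*(1 + c))
1/E(K(5)) = 1/(-7 + (80 + 5)²) = 1/(-7 + 85²) = 1/(-7 + 7225) = 1/7218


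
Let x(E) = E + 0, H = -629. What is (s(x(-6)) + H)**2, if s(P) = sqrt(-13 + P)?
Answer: (629 - I*sqrt(19))**2 ≈ 3.9562e+5 - 5484.0*I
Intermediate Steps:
x(E) = E
(s(x(-6)) + H)**2 = (sqrt(-13 - 6) - 629)**2 = (sqrt(-19) - 629)**2 = (I*sqrt(19) - 629)**2 = (-629 + I*sqrt(19))**2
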